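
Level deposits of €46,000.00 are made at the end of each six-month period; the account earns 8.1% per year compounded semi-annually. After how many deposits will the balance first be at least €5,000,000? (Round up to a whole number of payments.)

Periodic rate r = 0.081/2 per half-year; n is counted in half-years.
Ordinary annuity FV: 5,000,000 = 46,000 × [((1+r)^n − 1)/r].
(1+r)^n = 1 + 5,000,000 × r / 46,000, so n = ln(1 + 5,000,000·r/46,000) / ln(1+r) = 42.49.
Round up to a whole number of payments: n = 43.

43 payments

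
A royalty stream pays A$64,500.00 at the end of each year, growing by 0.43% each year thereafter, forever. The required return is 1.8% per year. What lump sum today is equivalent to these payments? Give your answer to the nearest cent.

Periodic rate r = 0.018 per year.
Growing perpetuity (Gordon): PV = PMT₁ / (r − g) = 64,500 / (r − 0.0043) = A$4,708,029.20.

A$4,708,029.20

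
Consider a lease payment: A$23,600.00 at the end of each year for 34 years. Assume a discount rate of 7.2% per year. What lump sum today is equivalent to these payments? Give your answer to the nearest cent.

This is an ordinary annuity: 34 payments of A$23,600.00 at the end of each year.
Periodic rate r = 0.072 per year.
PV = PMT × [(1 − (1+r)^−n)/r] = 23,600 × [1 − (1+r)^−34] / r = A$296,948.96

A$296,948.96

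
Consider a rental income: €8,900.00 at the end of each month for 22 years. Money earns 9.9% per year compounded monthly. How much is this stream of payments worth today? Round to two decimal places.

€955,499.21

This is an ordinary annuity: 264 payments of €8,900.00 at the end of each month.
Periodic rate r = 0.099/12 per month; n is counted in months.
PV = PMT × [(1 − (1+r)^−n)/r] = 8,900 × [1 − (1+r)^−264] / r = €955,499.21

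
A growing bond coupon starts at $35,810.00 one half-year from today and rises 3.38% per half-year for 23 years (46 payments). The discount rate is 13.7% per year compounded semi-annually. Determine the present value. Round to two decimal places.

Periodic rate r = 0.137/2 per half-year; n is counted in half-years.
Growing ordinary annuity: PV = PMT₁ × [1 − ((1+g)/(1+r))^n] / (r − g) = 35,810 × [1 − ((1+0.0338)/(1+r))^46] / (r − 0.0338) = $805,978.86.

$805,978.86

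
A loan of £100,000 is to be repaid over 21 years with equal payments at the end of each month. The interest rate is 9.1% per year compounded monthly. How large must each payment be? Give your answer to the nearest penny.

£891.11

Level ordinary annuity; solve PV = PMT × [(1 − (1+r)^−n)/r] for PMT.
Periodic rate r = 0.091/12 per month; n is counted in months.
With n = 252: PMT = 100,000 / ([(1 − (1+r)^−n)/r]) = £891.11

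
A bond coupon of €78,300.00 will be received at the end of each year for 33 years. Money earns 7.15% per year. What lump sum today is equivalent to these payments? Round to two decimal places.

This is an ordinary annuity: 33 payments of €78,300.00 at the end of each year.
Periodic rate r = 0.0715 per year.
PV = PMT × [(1 − (1+r)^−n)/r] = 78,300 × [1 − (1+r)^−33] / r = €982,976.93

€982,976.93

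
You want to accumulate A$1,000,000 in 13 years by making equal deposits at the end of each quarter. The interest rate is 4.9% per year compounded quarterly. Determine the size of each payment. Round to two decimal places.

A$13,865.36

Level ordinary annuity; solve FV = PMT × [((1+r)^n − 1)/r] for PMT.
Periodic rate r = 0.049/4 per quarter; n is counted in quarters.
With n = 52: PMT = 1,000,000 / ([((1+r)^n − 1)/r]) = A$13,865.36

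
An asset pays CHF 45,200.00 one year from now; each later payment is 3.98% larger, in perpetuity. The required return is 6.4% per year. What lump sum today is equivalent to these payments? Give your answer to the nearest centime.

CHF 1,867,768.60

Periodic rate r = 0.064 per year.
Growing perpetuity (Gordon): PV = PMT₁ / (r − g) = 45,200 / (r − 0.0398) = CHF 1,867,768.60.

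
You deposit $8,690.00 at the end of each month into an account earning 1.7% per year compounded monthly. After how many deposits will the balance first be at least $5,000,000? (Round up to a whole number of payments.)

422 payments

Periodic rate r = 0.017/12 per month; n is counted in months.
Ordinary annuity FV: 5,000,000 = 8,690 × [((1+r)^n − 1)/r].
(1+r)^n = 1 + 5,000,000 × r / 8,690, so n = ln(1 + 5,000,000·r/8,690) / ln(1+r) = 421.11.
Round up to a whole number of payments: n = 422.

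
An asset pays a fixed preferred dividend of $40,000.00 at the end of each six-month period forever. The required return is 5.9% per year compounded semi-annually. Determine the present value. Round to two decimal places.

$1,355,932.20

Periodic rate r = 0.059/2 per half-year.
Level perpetuity: PV = PMT / r = 40,000 / (0.059/2) = $1,355,932.20.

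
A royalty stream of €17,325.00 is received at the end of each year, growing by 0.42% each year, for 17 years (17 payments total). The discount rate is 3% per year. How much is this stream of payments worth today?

Periodic rate r = 0.03 per year.
Growing ordinary annuity: PV = PMT₁ × [1 − ((1+g)/(1+r))^n] / (r − g) = 17,325 × [1 − ((1+0.0042)/(1+r))^17] / (r − 0.0042) = €235,232.53.

€235,232.53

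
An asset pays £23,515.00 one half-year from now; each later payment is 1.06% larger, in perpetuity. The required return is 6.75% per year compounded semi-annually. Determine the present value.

Periodic rate r = 0.0675/2 per half-year.
Growing perpetuity (Gordon): PV = PMT₁ / (r − g) = 23,515 / (r − 0.0106) = £1,015,766.74.

£1,015,766.74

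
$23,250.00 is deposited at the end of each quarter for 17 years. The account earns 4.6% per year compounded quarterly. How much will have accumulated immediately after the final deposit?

$2,377,782.33

This is an ordinary annuity: 68 deposits of $23,250.00 at the end of each quarter.
Periodic rate r = 0.046/4 per quarter; n is counted in quarters.
FV = PMT × [((1+r)^n − 1)/r] = 23,250 × [(1+r)^68 − 1] / r = $2,377,782.33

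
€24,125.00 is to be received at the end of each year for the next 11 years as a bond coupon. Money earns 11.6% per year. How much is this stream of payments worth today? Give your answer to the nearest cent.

€145,786.62

This is an ordinary annuity: 11 payments of €24,125.00 at the end of each year.
Periodic rate r = 0.116 per year.
PV = PMT × [(1 − (1+r)^−n)/r] = 24,125 × [1 − (1+r)^−11] / r = €145,786.62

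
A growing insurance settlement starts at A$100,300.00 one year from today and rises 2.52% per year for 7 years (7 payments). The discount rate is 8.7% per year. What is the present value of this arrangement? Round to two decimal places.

Periodic rate r = 0.087 per year.
Growing ordinary annuity: PV = PMT₁ × [1 − ((1+g)/(1+r))^n] / (r − g) = 100,300 × [1 − ((1+0.0252)/(1+r))^7] / (r − 0.0252) = A$545,604.98.

A$545,604.98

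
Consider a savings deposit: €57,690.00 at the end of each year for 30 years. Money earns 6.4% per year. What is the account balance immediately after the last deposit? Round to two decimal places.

This is an ordinary annuity: 30 deposits of €57,690.00 at the end of each year.
Periodic rate r = 0.064 per year.
FV = PMT × [((1+r)^n − 1)/r] = 57,690 × [(1+r)^30 − 1] / r = €4,895,141.31

€4,895,141.31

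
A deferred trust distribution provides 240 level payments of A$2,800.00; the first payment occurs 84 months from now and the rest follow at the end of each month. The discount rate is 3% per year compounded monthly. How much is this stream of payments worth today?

Ordinary annuity of 240 payments, first payment at period 84.
Periodic rate r = 0.03/12 per month; n is counted in months.
The ordinary-annuity PV formula values the stream one period before the first payment (period 83); discount that back 83 periods:
PV₀ = 2,800 × [1 − (1+r)^−240] / r × (1+r)^−83 = A$410,370.75

A$410,370.75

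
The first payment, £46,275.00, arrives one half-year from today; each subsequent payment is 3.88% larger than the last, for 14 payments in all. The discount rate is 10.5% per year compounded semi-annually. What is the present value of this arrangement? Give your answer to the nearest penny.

£566,072.25

Periodic rate r = 0.105/2 per half-year; n is counted in half-years.
Growing ordinary annuity: PV = PMT₁ × [1 − ((1+g)/(1+r))^n] / (r − g) = 46,275 × [1 − ((1+0.0388)/(1+r))^14] / (r − 0.0388) = £566,072.25.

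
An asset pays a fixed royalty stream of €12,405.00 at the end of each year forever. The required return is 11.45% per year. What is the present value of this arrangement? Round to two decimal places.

Periodic rate r = 0.1145 per year.
Level perpetuity: PV = PMT / r = 12,405 / (0.1145) = €108,340.61.

€108,340.61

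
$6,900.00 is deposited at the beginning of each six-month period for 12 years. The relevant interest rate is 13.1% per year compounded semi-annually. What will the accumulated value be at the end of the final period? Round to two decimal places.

This is an annuity due: 24 deposits of $6,900.00 at the beginning of each six-month period.
Periodic rate r = 0.131/2 per half-year; n is counted in half-years.
FV = PMT × [((1+r)^n − 1)/r] × (1+r) = 6,900 × [(1+r)^24 − 1] / r × (1+r) = $402,326.11

$402,326.11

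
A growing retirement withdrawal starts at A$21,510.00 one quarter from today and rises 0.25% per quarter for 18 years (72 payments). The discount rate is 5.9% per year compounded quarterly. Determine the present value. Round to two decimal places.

A$1,023,553.58

Periodic rate r = 0.059/4 per quarter; n is counted in quarters.
Growing ordinary annuity: PV = PMT₁ × [1 − ((1+g)/(1+r))^n] / (r − g) = 21,510 × [1 − ((1+0.0025)/(1+r))^72] / (r − 0.0025) = A$1,023,553.58.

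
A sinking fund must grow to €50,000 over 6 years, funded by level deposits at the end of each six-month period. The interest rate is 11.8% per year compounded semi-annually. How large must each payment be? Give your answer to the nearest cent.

€2,981.20

Level ordinary annuity; solve FV = PMT × [((1+r)^n − 1)/r] for PMT.
Periodic rate r = 0.118/2 per half-year; n is counted in half-years.
With n = 12: PMT = 50,000 / ([((1+r)^n − 1)/r]) = €2,981.20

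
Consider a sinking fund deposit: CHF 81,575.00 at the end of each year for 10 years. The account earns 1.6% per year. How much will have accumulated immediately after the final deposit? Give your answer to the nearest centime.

This is an ordinary annuity: 10 deposits of CHF 81,575.00 at the end of each year.
Periodic rate r = 0.016 per year.
FV = PMT × [((1+r)^n − 1)/r] = 81,575 × [(1+r)^10 − 1] / r = CHF 877,061.52

CHF 877,061.52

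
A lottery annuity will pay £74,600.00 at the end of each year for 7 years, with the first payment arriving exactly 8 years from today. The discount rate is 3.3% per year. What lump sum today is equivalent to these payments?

Ordinary annuity of 7 payments, first payment at period 8.
Periodic rate r = 0.033 per year.
The ordinary-annuity PV formula values the stream one period before the first payment (period 7); discount that back 7 periods:
PV₀ = 74,600 × [1 − (1+r)^−7] / r × (1+r)^−7 = £366,141.14

£366,141.14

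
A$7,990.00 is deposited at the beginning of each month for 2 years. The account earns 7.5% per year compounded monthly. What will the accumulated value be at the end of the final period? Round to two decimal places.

A$207,484.44

This is an annuity due: 24 deposits of A$7,990.00 at the beginning of each month.
Periodic rate r = 0.075/12 per month; n is counted in months.
FV = PMT × [((1+r)^n − 1)/r] × (1+r) = 7,990 × [(1+r)^24 − 1] / r × (1+r) = A$207,484.44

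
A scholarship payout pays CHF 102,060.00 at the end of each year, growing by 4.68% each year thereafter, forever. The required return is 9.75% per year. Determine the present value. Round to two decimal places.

CHF 2,013,017.75

Periodic rate r = 0.0975 per year.
Growing perpetuity (Gordon): PV = PMT₁ / (r − g) = 102,060 / (r − 0.0468) = CHF 2,013,017.75.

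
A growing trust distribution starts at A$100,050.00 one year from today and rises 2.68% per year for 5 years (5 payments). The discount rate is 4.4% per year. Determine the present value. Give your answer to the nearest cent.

A$463,636.02

Periodic rate r = 0.044 per year.
Growing ordinary annuity: PV = PMT₁ × [1 − ((1+g)/(1+r))^n] / (r − g) = 100,050 × [1 − ((1+0.0268)/(1+r))^5] / (r − 0.0268) = A$463,636.02.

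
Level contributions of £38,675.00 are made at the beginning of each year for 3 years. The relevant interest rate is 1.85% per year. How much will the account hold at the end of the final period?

This is an annuity due: 3 deposits of £38,675.00 at the beginning of each year.
Periodic rate r = 0.0185 per year.
FV = PMT × [((1+r)^n − 1)/r] × (1+r) = 38,675 × [(1+r)^3 − 1] / r × (1+r) = £120,371.12

£120,371.12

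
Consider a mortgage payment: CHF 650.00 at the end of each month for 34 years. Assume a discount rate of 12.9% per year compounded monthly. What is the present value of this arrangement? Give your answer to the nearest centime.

This is an ordinary annuity: 408 payments of CHF 650.00 at the end of each month.
Periodic rate r = 0.129/12 per month; n is counted in months.
PV = PMT × [(1 − (1+r)^−n)/r] = 650 × [1 − (1+r)^−408] / r = CHF 59,694.47

CHF 59,694.47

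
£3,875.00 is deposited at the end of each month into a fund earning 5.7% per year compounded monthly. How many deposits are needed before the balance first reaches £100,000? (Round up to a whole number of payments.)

25 payments

Periodic rate r = 0.057/12 per month; n is counted in months.
Ordinary annuity FV: 100,000 = 3,875 × [((1+r)^n − 1)/r].
(1+r)^n = 1 + 100,000 × r / 3,875, so n = ln(1 + 100,000·r/3,875) / ln(1+r) = 24.40.
Round up to a whole number of payments: n = 25.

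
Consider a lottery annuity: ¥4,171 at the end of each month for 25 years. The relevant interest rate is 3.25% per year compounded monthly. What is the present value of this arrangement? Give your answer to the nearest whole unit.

¥855,912

This is an ordinary annuity: 300 payments of ¥4,171 at the end of each month.
Periodic rate r = 0.0325/12 per month; n is counted in months.
PV = PMT × [(1 − (1+r)^−n)/r] = 4,171 × [1 − (1+r)^−300] / r = ¥855,912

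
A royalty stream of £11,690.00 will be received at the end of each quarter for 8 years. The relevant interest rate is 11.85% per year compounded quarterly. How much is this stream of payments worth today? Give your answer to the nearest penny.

£239,565.63

This is an ordinary annuity: 32 payments of £11,690.00 at the end of each quarter.
Periodic rate r = 0.1185/4 per quarter; n is counted in quarters.
PV = PMT × [(1 − (1+r)^−n)/r] = 11,690 × [1 − (1+r)^−32] / r = £239,565.63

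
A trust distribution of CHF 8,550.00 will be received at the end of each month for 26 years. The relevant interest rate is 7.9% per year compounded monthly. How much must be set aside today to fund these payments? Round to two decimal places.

This is an ordinary annuity: 312 payments of CHF 8,550.00 at the end of each month.
Periodic rate r = 0.079/12 per month; n is counted in months.
PV = PMT × [(1 − (1+r)^−n)/r] = 8,550 × [1 − (1+r)^−312] / r = CHF 1,131,084.44

CHF 1,131,084.44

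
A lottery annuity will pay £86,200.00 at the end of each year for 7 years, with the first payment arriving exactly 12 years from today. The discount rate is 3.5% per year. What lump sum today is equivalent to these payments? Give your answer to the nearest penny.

Ordinary annuity of 7 payments, first payment at period 12.
Periodic rate r = 0.035 per year.
The ordinary-annuity PV formula values the stream one period before the first payment (period 11); discount that back 11 periods:
PV₀ = 86,200 × [1 − (1+r)^−7] / r × (1+r)^−11 = £361,016.87

£361,016.87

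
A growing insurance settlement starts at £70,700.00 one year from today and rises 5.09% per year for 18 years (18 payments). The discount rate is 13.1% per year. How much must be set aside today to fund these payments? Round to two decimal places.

£647,377.50

Periodic rate r = 0.131 per year.
Growing ordinary annuity: PV = PMT₁ × [1 − ((1+g)/(1+r))^n] / (r − g) = 70,700 × [1 − ((1+0.0509)/(1+r))^18] / (r − 0.0509) = £647,377.50.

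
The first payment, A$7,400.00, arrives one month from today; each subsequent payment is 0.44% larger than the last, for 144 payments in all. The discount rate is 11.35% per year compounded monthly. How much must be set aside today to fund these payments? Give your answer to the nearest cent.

Periodic rate r = 0.1135/12 per month; n is counted in months.
Growing ordinary annuity: PV = PMT₁ × [1 − ((1+g)/(1+r))^n] / (r − g) = 7,400 × [1 − ((1+0.0044)/(1+r))^144] / (r − 0.0044) = A$753,255.99.

A$753,255.99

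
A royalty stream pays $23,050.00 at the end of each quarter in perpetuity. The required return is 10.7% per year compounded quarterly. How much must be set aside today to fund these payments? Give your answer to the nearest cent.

$861,682.24

Periodic rate r = 0.107/4 per quarter.
Level perpetuity: PV = PMT / r = 23,050 / (0.107/4) = $861,682.24.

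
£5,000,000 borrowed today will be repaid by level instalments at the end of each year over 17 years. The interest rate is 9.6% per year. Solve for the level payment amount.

£607,967.97

Level ordinary annuity; solve PV = PMT × [(1 − (1+r)^−n)/r] for PMT.
Periodic rate r = 0.096 per year.
With n = 17: PMT = 5,000,000 / ([(1 − (1+r)^−n)/r]) = £607,967.97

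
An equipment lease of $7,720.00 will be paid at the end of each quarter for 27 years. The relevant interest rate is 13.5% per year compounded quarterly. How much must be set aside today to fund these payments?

This is an ordinary annuity: 108 payments of $7,720.00 at the end of each quarter.
Periodic rate r = 0.135/4 per quarter; n is counted in quarters.
PV = PMT × [(1 − (1+r)^−n)/r] = 7,720 × [1 − (1+r)^−108] / r = $222,395.22

$222,395.22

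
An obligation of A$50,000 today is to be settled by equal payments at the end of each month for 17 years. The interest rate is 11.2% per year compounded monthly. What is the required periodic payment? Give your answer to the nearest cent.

Level ordinary annuity; solve PV = PMT × [(1 − (1+r)^−n)/r] for PMT.
Periodic rate r = 0.112/12 per month; n is counted in months.
With n = 204: PMT = 50,000 / ([(1 − (1+r)^−n)/r]) = A$549.21

A$549.21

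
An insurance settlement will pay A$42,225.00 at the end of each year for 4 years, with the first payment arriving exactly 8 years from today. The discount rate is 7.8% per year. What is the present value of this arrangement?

Ordinary annuity of 4 payments, first payment at period 8.
Periodic rate r = 0.078 per year.
The ordinary-annuity PV formula values the stream one period before the first payment (period 7); discount that back 7 periods:
PV₀ = 42,225 × [1 − (1+r)^−4] / r × (1+r)^−7 = A$83,038.86

A$83,038.86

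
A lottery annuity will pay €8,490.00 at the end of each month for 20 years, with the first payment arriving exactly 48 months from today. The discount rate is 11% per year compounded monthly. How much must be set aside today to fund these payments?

€535,664.12

Ordinary annuity of 240 payments, first payment at period 48.
Periodic rate r = 0.11/12 per month; n is counted in months.
The ordinary-annuity PV formula values the stream one period before the first payment (period 47); discount that back 47 periods:
PV₀ = 8,490 × [1 − (1+r)^−240] / r × (1+r)^−47 = €535,664.12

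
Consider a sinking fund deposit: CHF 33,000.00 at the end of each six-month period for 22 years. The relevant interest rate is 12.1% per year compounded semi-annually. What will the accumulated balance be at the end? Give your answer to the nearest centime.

CHF 6,686,041.79

This is an ordinary annuity: 44 deposits of CHF 33,000.00 at the end of each six-month period.
Periodic rate r = 0.121/2 per half-year; n is counted in half-years.
FV = PMT × [((1+r)^n − 1)/r] = 33,000 × [(1+r)^44 − 1] / r = CHF 6,686,041.79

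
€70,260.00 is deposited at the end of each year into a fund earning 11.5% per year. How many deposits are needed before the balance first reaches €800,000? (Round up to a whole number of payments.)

8 payments

Periodic rate r = 0.115 per year.
Ordinary annuity FV: 800,000 = 70,260 × [((1+r)^n − 1)/r].
(1+r)^n = 1 + 800,000 × r / 70,260, so n = ln(1 + 800,000·r/70,260) / ln(1+r) = 7.69.
Round up to a whole number of payments: n = 8.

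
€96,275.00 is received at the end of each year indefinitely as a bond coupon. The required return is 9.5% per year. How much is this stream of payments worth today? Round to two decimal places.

Periodic rate r = 0.095 per year.
Level perpetuity: PV = PMT / r = 96,275 / (0.095) = €1,013,421.05.

€1,013,421.05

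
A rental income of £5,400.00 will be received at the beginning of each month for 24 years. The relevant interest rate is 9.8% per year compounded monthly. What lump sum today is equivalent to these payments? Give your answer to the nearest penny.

This is an annuity due: 288 payments of £5,400.00 at the beginning of each month.
Periodic rate r = 0.098/12 per month; n is counted in months.
PV = PMT × [(1 − (1+r)^−n)/r] × (1+r) = 5,400 × [1 − (1+r)^−288] / r × (1+r) = £602,567.13

£602,567.13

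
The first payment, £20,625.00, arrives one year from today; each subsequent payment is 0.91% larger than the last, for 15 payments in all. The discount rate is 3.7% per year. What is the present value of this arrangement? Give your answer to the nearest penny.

Periodic rate r = 0.037 per year.
Growing ordinary annuity: PV = PMT₁ × [1 − ((1+g)/(1+r))^n] / (r − g) = 20,625 × [1 − ((1+0.0091)/(1+r))^15] / (r − 0.0091) = £248,202.08.

£248,202.08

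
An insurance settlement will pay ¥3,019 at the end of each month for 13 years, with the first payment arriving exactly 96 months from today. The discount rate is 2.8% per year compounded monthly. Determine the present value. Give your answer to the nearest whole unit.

Ordinary annuity of 156 payments, first payment at period 96.
Periodic rate r = 0.028/12 per month; n is counted in months.
The ordinary-annuity PV formula values the stream one period before the first payment (period 95); discount that back 95 periods:
PV₀ = 3,019 × [1 − (1+r)^−156] / r × (1+r)^−95 = ¥316,057

¥316,057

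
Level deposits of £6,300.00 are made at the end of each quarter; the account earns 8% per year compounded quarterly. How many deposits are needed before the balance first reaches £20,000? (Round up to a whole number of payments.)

Periodic rate r = 0.08/4 per quarter; n is counted in quarters.
Ordinary annuity FV: 20,000 = 6,300 × [((1+r)^n − 1)/r].
(1+r)^n = 1 + 20,000 × r / 6,300, so n = ln(1 + 20,000·r/6,300) / ln(1+r) = 3.11.
Round up to a whole number of payments: n = 4.

4 payments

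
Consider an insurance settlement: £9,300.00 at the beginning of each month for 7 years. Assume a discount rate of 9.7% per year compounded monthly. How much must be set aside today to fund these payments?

£570,037.71

This is an annuity due: 84 payments of £9,300.00 at the beginning of each month.
Periodic rate r = 0.097/12 per month; n is counted in months.
PV = PMT × [(1 − (1+r)^−n)/r] × (1+r) = 9,300 × [1 − (1+r)^−84] / r × (1+r) = £570,037.71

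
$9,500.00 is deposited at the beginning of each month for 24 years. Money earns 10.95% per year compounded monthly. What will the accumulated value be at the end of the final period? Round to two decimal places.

This is an annuity due: 288 deposits of $9,500.00 at the beginning of each month.
Periodic rate r = 0.1095/12 per month; n is counted in months.
FV = PMT × [((1+r)^n − 1)/r] × (1+r) = 9,500 × [(1+r)^288 − 1] / r × (1+r) = $13,323,672.82

$13,323,672.82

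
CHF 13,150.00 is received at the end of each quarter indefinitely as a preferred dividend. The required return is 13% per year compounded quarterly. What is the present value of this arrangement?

CHF 404,615.38

Periodic rate r = 0.13/4 per quarter.
Level perpetuity: PV = PMT / r = 13,150 / (0.13/4) = CHF 404,615.38.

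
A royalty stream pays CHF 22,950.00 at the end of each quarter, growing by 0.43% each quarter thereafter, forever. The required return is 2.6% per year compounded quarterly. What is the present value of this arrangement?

Periodic rate r = 0.026/4 per quarter.
Growing perpetuity (Gordon): PV = PMT₁ / (r − g) = 22,950 / (r − 0.0043) = CHF 10,431,818.18.

CHF 10,431,818.18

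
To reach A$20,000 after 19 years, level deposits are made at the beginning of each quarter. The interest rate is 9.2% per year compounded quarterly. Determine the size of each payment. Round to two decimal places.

A$97.11

Level annuity due; solve FV = PMT × [((1+r)^n − 1)/r] × (1+r) for PMT.
Periodic rate r = 0.092/4 per quarter; n is counted in quarters.
With n = 76: PMT = 20,000 / ([((1+r)^n − 1)/r] × (1+r)) = A$97.11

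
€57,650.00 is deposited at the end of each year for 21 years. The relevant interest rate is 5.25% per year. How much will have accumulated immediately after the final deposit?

€2,117,817.11

This is an ordinary annuity: 21 deposits of €57,650.00 at the end of each year.
Periodic rate r = 0.0525 per year.
FV = PMT × [((1+r)^n − 1)/r] = 57,650 × [(1+r)^21 − 1] / r = €2,117,817.11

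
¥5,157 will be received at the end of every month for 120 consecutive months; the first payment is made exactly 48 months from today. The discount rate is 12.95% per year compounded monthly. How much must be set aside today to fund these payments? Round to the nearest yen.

Ordinary annuity of 120 payments, first payment at period 48.
Periodic rate r = 0.1295/12 per month; n is counted in months.
The ordinary-annuity PV formula values the stream one period before the first payment (period 47); discount that back 47 periods:
PV₀ = 5,157 × [1 − (1+r)^−120] / r × (1+r)^−47 = ¥208,962

¥208,962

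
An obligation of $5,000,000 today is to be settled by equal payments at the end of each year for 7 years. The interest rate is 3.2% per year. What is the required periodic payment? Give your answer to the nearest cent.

Level ordinary annuity; solve PV = PMT × [(1 − (1+r)^−n)/r] for PMT.
Periodic rate r = 0.032 per year.
With n = 7: PMT = 5,000,000 / ([(1 − (1+r)^−n)/r]) = $808,591.79

$808,591.79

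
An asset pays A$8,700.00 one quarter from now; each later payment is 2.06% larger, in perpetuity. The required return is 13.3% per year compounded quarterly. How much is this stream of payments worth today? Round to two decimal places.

Periodic rate r = 0.133/4 per quarter.
Growing perpetuity (Gordon): PV = PMT₁ / (r − g) = 8,700 / (r − 0.0206) = A$687,747.04.

A$687,747.04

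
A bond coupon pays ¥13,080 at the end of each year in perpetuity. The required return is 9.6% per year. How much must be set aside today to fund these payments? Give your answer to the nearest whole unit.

¥136,250

Periodic rate r = 0.096 per year.
Level perpetuity: PV = PMT / r = 13,080 / (0.096) = ¥136,250.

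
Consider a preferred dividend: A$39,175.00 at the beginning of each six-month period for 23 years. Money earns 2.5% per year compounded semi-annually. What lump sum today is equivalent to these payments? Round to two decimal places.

A$1,381,238.74

This is an annuity due: 46 payments of A$39,175.00 at the beginning of each six-month period.
Periodic rate r = 0.025/2 per half-year; n is counted in half-years.
PV = PMT × [(1 − (1+r)^−n)/r] × (1+r) = 39,175 × [1 − (1+r)^−46] / r × (1+r) = A$1,381,238.74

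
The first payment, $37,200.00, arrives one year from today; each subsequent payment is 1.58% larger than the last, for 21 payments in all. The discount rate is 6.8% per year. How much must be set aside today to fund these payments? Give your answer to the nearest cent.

$463,844.75

Periodic rate r = 0.068 per year.
Growing ordinary annuity: PV = PMT₁ × [1 − ((1+g)/(1+r))^n] / (r − g) = 37,200 × [1 − ((1+0.0158)/(1+r))^21] / (r − 0.0158) = $463,844.75.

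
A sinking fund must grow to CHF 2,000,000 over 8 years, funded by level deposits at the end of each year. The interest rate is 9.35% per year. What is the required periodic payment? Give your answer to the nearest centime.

CHF 179,062.74

Level ordinary annuity; solve FV = PMT × [((1+r)^n − 1)/r] for PMT.
Periodic rate r = 0.0935 per year.
With n = 8: PMT = 2,000,000 / ([((1+r)^n − 1)/r]) = CHF 179,062.74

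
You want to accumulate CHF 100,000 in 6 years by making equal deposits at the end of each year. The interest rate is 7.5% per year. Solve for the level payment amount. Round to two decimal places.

CHF 13,804.49

Level ordinary annuity; solve FV = PMT × [((1+r)^n − 1)/r] for PMT.
Periodic rate r = 0.075 per year.
With n = 6: PMT = 100,000 / ([((1+r)^n − 1)/r]) = CHF 13,804.49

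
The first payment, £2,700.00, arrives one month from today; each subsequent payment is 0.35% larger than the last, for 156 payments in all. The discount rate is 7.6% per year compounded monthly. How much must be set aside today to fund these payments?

Periodic rate r = 0.076/12 per month; n is counted in months.
Growing ordinary annuity: PV = PMT₁ × [1 − ((1+g)/(1+r))^n] / (r − g) = 2,700 × [1 − ((1+0.0035)/(1+r))^156] / (r − 0.0035) = £339,112.77.

£339,112.77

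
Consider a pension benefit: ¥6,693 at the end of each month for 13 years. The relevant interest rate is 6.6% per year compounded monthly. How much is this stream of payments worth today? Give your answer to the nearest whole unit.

This is an ordinary annuity: 156 payments of ¥6,693 at the end of each month.
Periodic rate r = 0.066/12 per month; n is counted in months.
PV = PMT × [(1 − (1+r)^−n)/r] = 6,693 × [1 − (1+r)^−156] / r = ¥699,714

¥699,714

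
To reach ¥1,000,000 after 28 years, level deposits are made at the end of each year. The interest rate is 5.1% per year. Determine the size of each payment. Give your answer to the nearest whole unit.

¥16,854

Level ordinary annuity; solve FV = PMT × [((1+r)^n − 1)/r] for PMT.
Periodic rate r = 0.051 per year.
With n = 28: PMT = 1,000,000 / ([((1+r)^n − 1)/r]) = ¥16,854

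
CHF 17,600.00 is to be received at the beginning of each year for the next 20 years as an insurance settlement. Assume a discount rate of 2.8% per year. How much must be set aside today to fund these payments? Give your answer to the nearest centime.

This is an annuity due: 20 payments of CHF 17,600.00 at the beginning of each year.
Periodic rate r = 0.028 per year.
PV = PMT × [(1 − (1+r)^−n)/r] × (1+r) = 17,600 × [1 − (1+r)^−20] / r × (1+r) = CHF 274,220.66

CHF 274,220.66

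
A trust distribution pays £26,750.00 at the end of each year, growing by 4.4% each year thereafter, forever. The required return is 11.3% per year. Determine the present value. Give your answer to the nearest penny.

£387,681.16

Periodic rate r = 0.113 per year.
Growing perpetuity (Gordon): PV = PMT₁ / (r − g) = 26,750 / (r − 0.044) = £387,681.16.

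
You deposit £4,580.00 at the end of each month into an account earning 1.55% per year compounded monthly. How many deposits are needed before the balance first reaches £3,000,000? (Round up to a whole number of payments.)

Periodic rate r = 0.0155/12 per month; n is counted in months.
Ordinary annuity FV: 3,000,000 = 4,580 × [((1+r)^n − 1)/r].
(1+r)^n = 1 + 3,000,000 × r / 4,580, so n = ln(1 + 3,000,000·r/4,580) / ln(1+r) = 474.93.
Round up to a whole number of payments: n = 475.

475 payments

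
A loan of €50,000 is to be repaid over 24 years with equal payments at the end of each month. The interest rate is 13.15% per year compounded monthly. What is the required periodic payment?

€572.74

Level ordinary annuity; solve PV = PMT × [(1 − (1+r)^−n)/r] for PMT.
Periodic rate r = 0.1315/12 per month; n is counted in months.
With n = 288: PMT = 50,000 / ([(1 − (1+r)^−n)/r]) = €572.74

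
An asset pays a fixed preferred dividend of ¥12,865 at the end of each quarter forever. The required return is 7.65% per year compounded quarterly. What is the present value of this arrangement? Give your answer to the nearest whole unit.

¥672,680

Periodic rate r = 0.0765/4 per quarter.
Level perpetuity: PV = PMT / r = 12,865 / (0.0765/4) = ¥672,680.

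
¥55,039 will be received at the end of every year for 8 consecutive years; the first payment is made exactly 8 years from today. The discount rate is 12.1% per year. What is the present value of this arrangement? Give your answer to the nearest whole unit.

¥122,480

Ordinary annuity of 8 payments, first payment at period 8.
Periodic rate r = 0.121 per year.
The ordinary-annuity PV formula values the stream one period before the first payment (period 7); discount that back 7 periods:
PV₀ = 55,039 × [1 − (1+r)^−8] / r × (1+r)^−7 = ¥122,480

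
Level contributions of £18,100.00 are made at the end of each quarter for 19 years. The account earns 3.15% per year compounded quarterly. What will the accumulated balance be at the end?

£1,873,499.37

This is an ordinary annuity: 76 deposits of £18,100.00 at the end of each quarter.
Periodic rate r = 0.0315/4 per quarter; n is counted in quarters.
FV = PMT × [((1+r)^n − 1)/r] = 18,100 × [(1+r)^76 − 1] / r = £1,873,499.37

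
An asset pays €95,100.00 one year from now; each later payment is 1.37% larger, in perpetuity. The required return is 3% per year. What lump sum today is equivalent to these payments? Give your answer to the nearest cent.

€5,834,355.83

Periodic rate r = 0.03 per year.
Growing perpetuity (Gordon): PV = PMT₁ / (r − g) = 95,100 / (r − 0.0137) = €5,834,355.83.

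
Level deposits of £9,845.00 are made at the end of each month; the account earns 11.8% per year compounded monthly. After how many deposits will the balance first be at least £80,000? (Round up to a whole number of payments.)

8 payments

Periodic rate r = 0.118/12 per month; n is counted in months.
Ordinary annuity FV: 80,000 = 9,845 × [((1+r)^n − 1)/r].
(1+r)^n = 1 + 80,000 × r / 9,845, so n = ln(1 + 80,000·r/9,845) / ln(1+r) = 7.86.
Round up to a whole number of payments: n = 8.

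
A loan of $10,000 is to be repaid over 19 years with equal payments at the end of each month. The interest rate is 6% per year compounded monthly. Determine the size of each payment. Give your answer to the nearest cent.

$73.61

Level ordinary annuity; solve PV = PMT × [(1 − (1+r)^−n)/r] for PMT.
Periodic rate r = 0.06/12 per month; n is counted in months.
With n = 228: PMT = 10,000 / ([(1 − (1+r)^−n)/r]) = $73.61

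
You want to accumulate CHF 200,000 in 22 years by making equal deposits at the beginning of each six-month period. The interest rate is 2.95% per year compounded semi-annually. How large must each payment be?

Level annuity due; solve FV = PMT × [((1+r)^n − 1)/r] × (1+r) for PMT.
Periodic rate r = 0.0295/2 per half-year; n is counted in half-years.
With n = 44: PMT = 200,000 / ([((1+r)^n − 1)/r] × (1+r)) = CHF 3,213.79

CHF 3,213.79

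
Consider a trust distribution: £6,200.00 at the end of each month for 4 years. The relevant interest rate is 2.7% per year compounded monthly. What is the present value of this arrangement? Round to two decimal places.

£281,792.75

This is an ordinary annuity: 48 payments of £6,200.00 at the end of each month.
Periodic rate r = 0.027/12 per month; n is counted in months.
PV = PMT × [(1 − (1+r)^−n)/r] = 6,200 × [1 − (1+r)^−48] / r = £281,792.75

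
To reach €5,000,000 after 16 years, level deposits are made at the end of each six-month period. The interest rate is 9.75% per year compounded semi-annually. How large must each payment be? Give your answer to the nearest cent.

€67,958.84

Level ordinary annuity; solve FV = PMT × [((1+r)^n − 1)/r] for PMT.
Periodic rate r = 0.0975/2 per half-year; n is counted in half-years.
With n = 32: PMT = 5,000,000 / ([((1+r)^n − 1)/r]) = €67,958.84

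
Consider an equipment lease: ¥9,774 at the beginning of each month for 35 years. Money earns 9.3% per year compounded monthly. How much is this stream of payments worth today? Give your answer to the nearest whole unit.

¥1,221,282

This is an annuity due: 420 payments of ¥9,774 at the beginning of each month.
Periodic rate r = 0.093/12 per month; n is counted in months.
PV = PMT × [(1 − (1+r)^−n)/r] × (1+r) = 9,774 × [1 − (1+r)^−420] / r × (1+r) = ¥1,221,282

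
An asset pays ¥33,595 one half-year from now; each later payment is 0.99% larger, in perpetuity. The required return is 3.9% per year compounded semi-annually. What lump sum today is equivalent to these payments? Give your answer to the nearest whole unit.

¥3,499,479

Periodic rate r = 0.039/2 per half-year.
Growing perpetuity (Gordon): PV = PMT₁ / (r − g) = 33,595 / (r − 0.0099) = ¥3,499,479.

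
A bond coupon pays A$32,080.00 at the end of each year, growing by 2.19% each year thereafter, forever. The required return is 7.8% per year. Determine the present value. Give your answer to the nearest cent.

Periodic rate r = 0.078 per year.
Growing perpetuity (Gordon): PV = PMT₁ / (r − g) = 32,080 / (r − 0.0219) = A$571,836.01.

A$571,836.01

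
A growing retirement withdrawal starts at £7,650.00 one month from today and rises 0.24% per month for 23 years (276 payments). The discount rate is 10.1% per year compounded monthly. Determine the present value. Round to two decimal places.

£1,027,690.78

Periodic rate r = 0.101/12 per month; n is counted in months.
Growing ordinary annuity: PV = PMT₁ × [1 − ((1+g)/(1+r))^n] / (r − g) = 7,650 × [1 − ((1+0.0024)/(1+r))^276] / (r − 0.0024) = £1,027,690.78.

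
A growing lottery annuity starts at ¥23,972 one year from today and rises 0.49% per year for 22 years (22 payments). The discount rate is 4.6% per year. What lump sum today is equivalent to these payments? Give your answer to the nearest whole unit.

¥341,788

Periodic rate r = 0.046 per year.
Growing ordinary annuity: PV = PMT₁ × [1 − ((1+g)/(1+r))^n] / (r − g) = 23,972 × [1 − ((1+0.0049)/(1+r))^22] / (r − 0.0049) = ¥341,788.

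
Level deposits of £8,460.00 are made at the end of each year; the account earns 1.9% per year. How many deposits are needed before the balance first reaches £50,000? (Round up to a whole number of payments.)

Periodic rate r = 0.019 per year.
Ordinary annuity FV: 50,000 = 8,460 × [((1+r)^n − 1)/r].
(1+r)^n = 1 + 50,000 × r / 8,460, so n = ln(1 + 50,000·r/8,460) / ln(1+r) = 5.65.
Round up to a whole number of payments: n = 6.

6 payments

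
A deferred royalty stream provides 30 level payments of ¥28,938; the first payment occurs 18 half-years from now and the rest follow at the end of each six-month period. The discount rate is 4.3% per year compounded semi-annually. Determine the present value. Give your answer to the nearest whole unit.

Ordinary annuity of 30 payments, first payment at period 18.
Periodic rate r = 0.043/2 per half-year; n is counted in half-years.
The ordinary-annuity PV formula values the stream one period before the first payment (period 17); discount that back 17 periods:
PV₀ = 28,938 × [1 − (1+r)^−30] / r × (1+r)^−17 = ¥442,262

¥442,262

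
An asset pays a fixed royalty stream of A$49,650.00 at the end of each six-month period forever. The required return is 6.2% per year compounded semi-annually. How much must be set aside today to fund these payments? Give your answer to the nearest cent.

Periodic rate r = 0.062/2 per half-year.
Level perpetuity: PV = PMT / r = 49,650 / (0.062/2) = A$1,601,612.90.

A$1,601,612.90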